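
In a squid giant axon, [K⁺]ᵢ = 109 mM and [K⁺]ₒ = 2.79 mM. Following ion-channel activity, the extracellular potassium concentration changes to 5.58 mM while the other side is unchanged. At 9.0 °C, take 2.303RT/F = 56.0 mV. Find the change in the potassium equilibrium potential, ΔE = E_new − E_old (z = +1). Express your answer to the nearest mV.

E_old = (56.0/1)·log₁₀(2.79/109) = -89.14 mV
E_new = (56.0/1)·log₁₀(5.58/109) = -72.28 mV
ΔE = -72.28 − (-89.14) = 16.86 mV

17 mV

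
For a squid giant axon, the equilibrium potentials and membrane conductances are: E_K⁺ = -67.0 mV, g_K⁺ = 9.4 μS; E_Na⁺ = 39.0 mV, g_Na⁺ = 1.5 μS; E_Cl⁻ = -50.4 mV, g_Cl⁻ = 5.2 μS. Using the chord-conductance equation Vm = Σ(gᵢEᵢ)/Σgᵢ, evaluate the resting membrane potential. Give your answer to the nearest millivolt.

-52 mV

Σ gᵢEᵢ = 9.4·(-67.0) + 1.5·(39.0) + 5.2·(-50.4) = -833.38
Σ gᵢ = 9.4 + 1.5 + 5.2 = 16.1
Vm = -833.38 / 16.1 = -51.76 mV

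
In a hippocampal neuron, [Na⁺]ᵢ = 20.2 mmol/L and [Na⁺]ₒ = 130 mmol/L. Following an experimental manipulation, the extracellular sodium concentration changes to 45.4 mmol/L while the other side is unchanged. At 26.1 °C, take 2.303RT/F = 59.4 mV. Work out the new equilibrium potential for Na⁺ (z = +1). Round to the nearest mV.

21 mV

After the shift: [Na⁺]_out = 45.4, [Na⁺]_in = 20.2 mmol/L.
E_new = (59.4/1)·log₁₀(45.4/20.2) = 59.40 · (0.3517) = 20.89 mV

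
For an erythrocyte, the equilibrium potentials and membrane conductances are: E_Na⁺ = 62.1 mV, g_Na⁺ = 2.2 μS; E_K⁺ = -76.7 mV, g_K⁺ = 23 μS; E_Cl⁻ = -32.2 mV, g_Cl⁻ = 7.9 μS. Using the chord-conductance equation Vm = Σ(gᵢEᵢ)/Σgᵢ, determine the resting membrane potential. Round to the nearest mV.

Σ gᵢEᵢ = 2.2·(62.1) + 23·(-76.7) + 7.9·(-32.2) = -1881.86
Σ gᵢ = 2.2 + 23 + 7.9 = 33.1
Vm = -1881.86 / 33.1 = -56.85 mV

-57 mV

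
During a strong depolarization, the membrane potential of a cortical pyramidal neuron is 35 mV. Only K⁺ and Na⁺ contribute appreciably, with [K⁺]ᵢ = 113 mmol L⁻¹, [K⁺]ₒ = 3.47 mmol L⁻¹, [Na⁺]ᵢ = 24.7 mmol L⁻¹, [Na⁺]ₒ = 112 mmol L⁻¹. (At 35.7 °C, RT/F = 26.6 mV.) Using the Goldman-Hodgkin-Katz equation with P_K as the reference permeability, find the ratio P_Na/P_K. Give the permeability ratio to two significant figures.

Let α = P_Na/P_K. GHK: Vm = 26.6·ln[(Kₒ + α·Naₒ)/(Kᵢ + α·Naᵢ)].
e^(Vm/26.6) = e^(35.0/26.6) = 3.7277
So 3.7277·(Kᵢ + α·Naᵢ) = Kₒ + α·Naₒ → α = (3.7277·113.0 − 3.47) / (112.0 − 3.7277·24.7)
α = (421.2 − 3.47) / (112.0 − 92.07) = 417.8/19.93 = 20.97

21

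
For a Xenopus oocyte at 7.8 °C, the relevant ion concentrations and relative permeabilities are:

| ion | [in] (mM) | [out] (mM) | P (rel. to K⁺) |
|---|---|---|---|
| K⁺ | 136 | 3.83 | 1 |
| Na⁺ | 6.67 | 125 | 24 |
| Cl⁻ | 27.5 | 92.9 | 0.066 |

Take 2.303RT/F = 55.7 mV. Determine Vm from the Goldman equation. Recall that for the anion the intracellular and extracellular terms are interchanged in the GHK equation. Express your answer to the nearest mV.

56 mV

Vm = 55.7 · log₁₀[(Σ P·[cation]ₒ + Σ P·[anion]ᵢ) / (Σ P·[cation]ᵢ + Σ P·[anion]ₒ)]
Numerator = 1×3.83 + 24×125 + 0.066×27.5 = 3006
Denominator = 1×136 + 24×6.67 + 0.066×92.9 = 302.2
Vm = 55.7 · log₁₀(9.9455) = 55.7 × (0.9976) = 55.57 mV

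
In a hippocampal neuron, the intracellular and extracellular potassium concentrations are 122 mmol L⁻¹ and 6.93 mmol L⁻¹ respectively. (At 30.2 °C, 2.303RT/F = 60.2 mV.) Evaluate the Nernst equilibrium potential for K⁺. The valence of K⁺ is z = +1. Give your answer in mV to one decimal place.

E = (60.2/z) · log₁₀([K⁺]_out/[K⁺]_in) with z = +1.
= (60.2/1) · log₁₀(6.93/122) = 60.20 · log₁₀(0.0568)
= 60.20 · (-1.2456) = -74.99 mV

-75.0 mV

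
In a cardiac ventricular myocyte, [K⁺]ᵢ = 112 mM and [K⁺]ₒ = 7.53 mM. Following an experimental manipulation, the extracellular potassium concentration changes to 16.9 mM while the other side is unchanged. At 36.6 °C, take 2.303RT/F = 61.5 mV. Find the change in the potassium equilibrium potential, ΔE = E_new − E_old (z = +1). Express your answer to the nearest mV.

22 mV

E_old = (61.5/1)·log₁₀(7.53/112) = -72.10 mV
E_new = (61.5/1)·log₁₀(16.9/112) = -50.51 mV
ΔE = -50.51 − (-72.10) = 21.59 mV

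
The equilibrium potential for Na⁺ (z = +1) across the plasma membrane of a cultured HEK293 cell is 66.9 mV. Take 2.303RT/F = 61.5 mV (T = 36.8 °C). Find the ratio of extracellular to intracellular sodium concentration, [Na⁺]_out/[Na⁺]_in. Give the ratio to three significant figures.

12.2

log₁₀([out]/[in]) = E·z/(61.5) = 66.9 × 1 / 61.5 = 1.0878
[out]/[in] = 10^(1.0878) = 12.24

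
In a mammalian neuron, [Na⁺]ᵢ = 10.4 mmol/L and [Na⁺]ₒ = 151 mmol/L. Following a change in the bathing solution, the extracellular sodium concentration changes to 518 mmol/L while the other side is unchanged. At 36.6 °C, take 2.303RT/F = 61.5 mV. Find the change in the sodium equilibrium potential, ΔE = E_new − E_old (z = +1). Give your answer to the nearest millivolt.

E_old = (61.5/1)·log₁₀(151/10.4) = 71.46 mV
E_new = (61.5/1)·log₁₀(518/10.4) = 104.38 mV
ΔE = 104.38 − (71.46) = 32.92 mV

33 mV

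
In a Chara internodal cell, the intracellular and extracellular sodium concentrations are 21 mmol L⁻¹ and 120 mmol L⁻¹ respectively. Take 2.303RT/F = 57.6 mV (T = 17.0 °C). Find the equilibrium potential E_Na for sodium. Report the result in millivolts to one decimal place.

43.6 mV

E = (57.6/z) · log₁₀([Na⁺]_out/[Na⁺]_in) with z = +1.
= (57.6/1) · log₁₀(120/21) = 57.60 · log₁₀(5.714)
= 57.60 · (0.7570) = 43.60 mV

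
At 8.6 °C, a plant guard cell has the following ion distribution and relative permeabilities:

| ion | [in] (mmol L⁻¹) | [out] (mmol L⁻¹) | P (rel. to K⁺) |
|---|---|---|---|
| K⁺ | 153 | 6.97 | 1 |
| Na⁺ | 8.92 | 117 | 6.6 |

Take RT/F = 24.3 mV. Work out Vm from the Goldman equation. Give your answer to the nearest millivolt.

32 mV

Vm = 24.3 · ln[(Σ P·[cation]ₒ + Σ P·[anion]ᵢ) / (Σ P·[cation]ᵢ + Σ P·[anion]ₒ)]
Numerator = 1×6.97 + 6.6×117 = 779.2
Denominator = 1×153 + 6.6×8.92 = 211.9
Vm = 24.3 · ln(3.6776) = 24.3 × (1.3022) = 31.64 mV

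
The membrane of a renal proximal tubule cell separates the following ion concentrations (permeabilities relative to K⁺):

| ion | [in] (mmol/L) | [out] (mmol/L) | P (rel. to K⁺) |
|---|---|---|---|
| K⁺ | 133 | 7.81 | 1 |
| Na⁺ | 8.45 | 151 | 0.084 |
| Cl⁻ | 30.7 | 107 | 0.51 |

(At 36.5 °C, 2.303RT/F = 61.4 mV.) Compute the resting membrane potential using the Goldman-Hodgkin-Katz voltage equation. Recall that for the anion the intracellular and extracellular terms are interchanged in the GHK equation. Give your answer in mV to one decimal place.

Vm = 61.4 · log₁₀[(Σ P·[cation]ₒ + Σ P·[anion]ᵢ) / (Σ P·[cation]ᵢ + Σ P·[anion]ₒ)]
Numerator = 1×7.81 + 0.084×151 + 0.51×30.7 = 36.15
Denominator = 1×133 + 0.084×8.45 + 0.51×107 = 188.3
Vm = 61.4 · log₁₀(0.19201) = 61.4 × (-0.7167) = -44.00 mV

-44.0 mV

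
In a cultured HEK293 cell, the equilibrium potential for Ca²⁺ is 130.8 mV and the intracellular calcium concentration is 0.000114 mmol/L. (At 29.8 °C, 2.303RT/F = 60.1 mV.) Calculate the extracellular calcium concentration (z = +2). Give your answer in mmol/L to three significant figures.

Nernst: E = (60.1/2) · log₁₀([out]/[in]), so log₁₀([out]/[in]) = 130.8 × 2 / 60.1 = 4.3527.
[out]/[in] = 10^(4.3527) = 2.253e+04.
[out] = 2.253e+04 × 0.000114 = 2.568 mmol/L.

2.57 mmol/L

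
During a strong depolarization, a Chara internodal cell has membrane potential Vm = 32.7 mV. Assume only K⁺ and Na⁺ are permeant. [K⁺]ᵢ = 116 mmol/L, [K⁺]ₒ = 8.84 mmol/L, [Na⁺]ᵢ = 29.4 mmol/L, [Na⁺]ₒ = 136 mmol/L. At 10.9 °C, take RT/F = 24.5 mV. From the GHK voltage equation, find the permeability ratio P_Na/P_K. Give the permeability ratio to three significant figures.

17.8

Let α = P_Na/P_K. GHK: Vm = 24.5·ln[(Kₒ + α·Naₒ)/(Kᵢ + α·Naᵢ)].
e^(Vm/24.5) = e^(32.7/24.5) = 3.7988
So 3.7988·(Kᵢ + α·Naᵢ) = Kₒ + α·Naₒ → α = (3.7988·116.0 − 8.84) / (136.0 − 3.7988·29.4)
α = (440.7 − 8.84) / (136.0 − 111.7) = 431.8/24.31 = 17.76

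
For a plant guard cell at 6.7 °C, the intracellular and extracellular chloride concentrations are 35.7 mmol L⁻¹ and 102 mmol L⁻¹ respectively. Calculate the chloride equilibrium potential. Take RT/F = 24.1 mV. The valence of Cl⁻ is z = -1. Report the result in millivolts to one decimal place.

-25.3 mV

E = (24.1/z) · ln([Cl⁻]_out/[Cl⁻]_in) with z = -1.
For an anion, dividing by z = -1 reverses the sign.
= (24.1/-1) · ln(102/35.7) = -24.10 · ln(2.857)
= -24.10 · (1.0498) = -25.30 mV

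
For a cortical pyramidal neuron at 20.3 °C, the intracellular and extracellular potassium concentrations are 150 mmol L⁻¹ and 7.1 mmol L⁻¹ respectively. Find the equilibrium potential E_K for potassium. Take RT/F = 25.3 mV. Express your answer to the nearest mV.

-77 mV

E = (25.3/z) · ln([K⁺]_out/[K⁺]_in) with z = +1.
= (25.3/1) · ln(7.1/150) = 25.30 · ln(0.04733)
= 25.30 · (-3.0505) = -77.18 mV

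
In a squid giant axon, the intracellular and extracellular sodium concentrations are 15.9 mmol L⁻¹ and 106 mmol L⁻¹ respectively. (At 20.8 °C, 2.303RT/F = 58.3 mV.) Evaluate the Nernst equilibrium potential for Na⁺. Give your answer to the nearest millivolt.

E = (58.3/z) · log₁₀([Na⁺]_out/[Na⁺]_in) with z = +1.
= (58.3/1) · log₁₀(106/15.9) = 58.30 · log₁₀(6.667)
= 58.30 · (0.8239) = 48.03 mV

48 mV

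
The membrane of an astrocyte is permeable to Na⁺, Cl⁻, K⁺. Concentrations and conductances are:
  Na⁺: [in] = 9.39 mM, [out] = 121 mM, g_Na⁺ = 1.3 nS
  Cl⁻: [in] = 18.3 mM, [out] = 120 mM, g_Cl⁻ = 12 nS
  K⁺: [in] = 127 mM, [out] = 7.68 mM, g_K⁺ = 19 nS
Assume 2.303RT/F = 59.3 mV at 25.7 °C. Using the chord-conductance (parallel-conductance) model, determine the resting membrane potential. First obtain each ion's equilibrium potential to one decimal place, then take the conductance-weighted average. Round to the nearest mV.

E_Na⁺ = (59.3/1)·log₁₀(121/9.39) = 65.8 mV
E_Cl⁻ = (59.3/-1)·log₁₀(120/18.3) = -48.4 mV
E_K⁺ = (59.3/1)·log₁₀(7.68/127) = -72.3 mV
Vm = (Σ gᵢEᵢ)/(Σ gᵢ) = (1.3·65.8 + 12·-48.4 + 19·-72.3) / (1.3 + 12 + 19)
= -1868.96 / 32.3 = -57.86 mV

-58 mV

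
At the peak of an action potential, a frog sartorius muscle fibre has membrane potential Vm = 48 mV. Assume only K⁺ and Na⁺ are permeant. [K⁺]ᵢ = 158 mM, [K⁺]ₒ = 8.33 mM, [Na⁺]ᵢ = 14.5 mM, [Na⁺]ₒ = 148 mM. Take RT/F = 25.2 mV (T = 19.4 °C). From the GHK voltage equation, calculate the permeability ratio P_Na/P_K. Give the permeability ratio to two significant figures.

Let α = P_Na/P_K. GHK: Vm = 25.2·ln[(Kₒ + α·Naₒ)/(Kᵢ + α·Naᵢ)].
e^(Vm/25.2) = e^(48.0/25.2) = 6.7178
So 6.7178·(Kᵢ + α·Naᵢ) = Kₒ + α·Naₒ → α = (6.7178·158.0 − 8.33) / (148.0 − 6.7178·14.5)
α = (1061 − 8.33) / (148.0 − 97.41) = 1053/50.59 = 20.82

21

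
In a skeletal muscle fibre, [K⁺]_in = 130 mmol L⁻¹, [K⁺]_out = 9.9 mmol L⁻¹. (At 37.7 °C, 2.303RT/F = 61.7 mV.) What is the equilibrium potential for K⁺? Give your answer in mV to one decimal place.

-69.0 mV

E = (61.7/z) · log₁₀([K⁺]_out/[K⁺]_in) with z = +1.
= (61.7/1) · log₁₀(9.9/130) = 61.70 · log₁₀(0.07615)
= 61.70 · (-1.1183) = -69.00 mV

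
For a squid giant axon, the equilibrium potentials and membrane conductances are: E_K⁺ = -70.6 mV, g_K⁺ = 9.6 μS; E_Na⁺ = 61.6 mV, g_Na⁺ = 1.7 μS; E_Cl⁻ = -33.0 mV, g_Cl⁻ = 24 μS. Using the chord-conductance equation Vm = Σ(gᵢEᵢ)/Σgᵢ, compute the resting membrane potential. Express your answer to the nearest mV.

Σ gᵢEᵢ = 9.6·(-70.6) + 1.7·(61.6) + 24·(-33.0) = -1365.04
Σ gᵢ = 9.6 + 1.7 + 24 = 35.3
Vm = -1365.04 / 35.3 = -38.67 mV

-39 mV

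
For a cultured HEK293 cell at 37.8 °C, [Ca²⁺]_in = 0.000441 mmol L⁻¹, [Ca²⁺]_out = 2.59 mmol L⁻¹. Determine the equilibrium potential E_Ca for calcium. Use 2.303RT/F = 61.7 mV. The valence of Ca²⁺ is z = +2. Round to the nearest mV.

116 mV

E = (61.7/z) · log₁₀([Ca²⁺]_out/[Ca²⁺]_in) with z = +2.
= (61.7/2) · log₁₀(2.59/0.000441) = 30.85 · log₁₀(5873)
= 30.85 · (3.7689) = 116.27 mV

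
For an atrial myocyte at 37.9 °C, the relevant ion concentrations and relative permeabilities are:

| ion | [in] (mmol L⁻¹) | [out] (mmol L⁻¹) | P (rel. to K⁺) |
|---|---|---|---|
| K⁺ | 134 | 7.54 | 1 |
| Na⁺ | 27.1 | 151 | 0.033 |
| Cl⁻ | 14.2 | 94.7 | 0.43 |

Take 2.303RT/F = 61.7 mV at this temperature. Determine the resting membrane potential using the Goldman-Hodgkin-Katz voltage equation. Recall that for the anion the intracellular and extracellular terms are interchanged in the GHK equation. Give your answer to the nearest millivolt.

-60 mV

Vm = 61.7 · log₁₀[(Σ P·[cation]ₒ + Σ P·[anion]ᵢ) / (Σ P·[cation]ᵢ + Σ P·[anion]ₒ)]
Numerator = 1×7.54 + 0.033×151 + 0.43×14.2 = 18.63
Denominator = 1×134 + 0.033×27.1 + 0.43×94.7 = 175.6
Vm = 61.7 · log₁₀(0.10608) = 61.7 × (-0.9744) = -60.12 mV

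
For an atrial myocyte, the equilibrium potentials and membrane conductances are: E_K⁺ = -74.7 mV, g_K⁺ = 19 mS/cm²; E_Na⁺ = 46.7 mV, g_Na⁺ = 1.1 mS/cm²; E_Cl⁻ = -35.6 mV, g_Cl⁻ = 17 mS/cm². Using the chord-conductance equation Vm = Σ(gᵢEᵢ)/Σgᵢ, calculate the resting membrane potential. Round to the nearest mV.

Σ gᵢEᵢ = 19·(-74.7) + 1.1·(46.7) + 17·(-35.6) = -1973.13
Σ gᵢ = 19 + 1.1 + 17 = 37.1
Vm = -1973.13 / 37.1 = -53.18 mV

-53 mV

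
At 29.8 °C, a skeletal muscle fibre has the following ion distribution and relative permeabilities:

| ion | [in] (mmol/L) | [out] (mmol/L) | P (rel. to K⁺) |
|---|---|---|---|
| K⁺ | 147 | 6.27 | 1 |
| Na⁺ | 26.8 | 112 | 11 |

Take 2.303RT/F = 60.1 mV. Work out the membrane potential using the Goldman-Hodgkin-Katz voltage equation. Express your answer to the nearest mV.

27 mV

Vm = 60.1 · log₁₀[(Σ P·[cation]ₒ + Σ P·[anion]ᵢ) / (Σ P·[cation]ᵢ + Σ P·[anion]ₒ)]
Numerator = 1×6.27 + 11×112 = 1238
Denominator = 1×147 + 11×26.8 = 441.8
Vm = 60.1 · log₁₀(2.8028) = 60.1 × (0.4476) = 26.90 mV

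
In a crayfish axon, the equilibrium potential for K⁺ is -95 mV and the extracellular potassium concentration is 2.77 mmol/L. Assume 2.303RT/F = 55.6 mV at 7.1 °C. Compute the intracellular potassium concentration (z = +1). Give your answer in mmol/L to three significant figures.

Nernst: E = (55.6/1) · log₁₀([out]/[in]), so log₁₀([out]/[in]) = -95.0 × 1 / 55.6 = -1.7086.
[out]/[in] = 10^(-1.7086) = 0.01956.
[in] = 2.77 / 0.01956 = 141.6 mmol/L.

142 mmol/L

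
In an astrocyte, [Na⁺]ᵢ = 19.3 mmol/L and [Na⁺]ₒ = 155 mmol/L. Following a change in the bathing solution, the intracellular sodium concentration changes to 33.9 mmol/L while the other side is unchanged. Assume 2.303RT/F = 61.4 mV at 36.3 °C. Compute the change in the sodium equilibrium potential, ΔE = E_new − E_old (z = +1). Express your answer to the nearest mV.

E_old = (61.4/1)·log₁₀(155/19.3) = 55.55 mV
E_new = (61.4/1)·log₁₀(155/33.9) = 40.53 mV
ΔE = 40.53 − (55.55) = -15.02 mV

-15 mV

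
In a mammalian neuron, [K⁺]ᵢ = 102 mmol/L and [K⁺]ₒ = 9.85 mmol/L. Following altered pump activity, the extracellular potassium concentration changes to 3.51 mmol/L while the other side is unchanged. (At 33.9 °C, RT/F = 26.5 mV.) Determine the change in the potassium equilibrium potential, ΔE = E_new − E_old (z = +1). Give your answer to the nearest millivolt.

E_old = (26.5/1)·ln(9.85/102) = -61.94 mV
E_new = (26.5/1)·ln(3.51/102) = -89.29 mV
ΔE = -89.29 − (-61.94) = -27.34 mV

-27 mV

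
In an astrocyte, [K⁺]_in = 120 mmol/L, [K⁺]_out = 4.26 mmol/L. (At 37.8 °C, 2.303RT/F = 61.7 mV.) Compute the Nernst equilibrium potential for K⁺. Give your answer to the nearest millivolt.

E = (61.7/z) · log₁₀([K⁺]_out/[K⁺]_in) with z = +1.
= (61.7/1) · log₁₀(4.26/120) = 61.70 · log₁₀(0.0355)
= 61.70 · (-1.4498) = -89.45 mV

-89 mV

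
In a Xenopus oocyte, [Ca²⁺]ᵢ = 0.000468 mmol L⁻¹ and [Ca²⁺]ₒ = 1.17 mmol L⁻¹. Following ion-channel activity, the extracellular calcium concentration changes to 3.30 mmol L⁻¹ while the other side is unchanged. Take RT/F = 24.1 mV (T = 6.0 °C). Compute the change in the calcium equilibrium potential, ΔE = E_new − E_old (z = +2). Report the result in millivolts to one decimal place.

12.5 mV

E_old = (24.1/2)·ln(1.17/0.000468) = 94.28 mV
E_new = (24.1/2)·ln(3.30/0.000468) = 106.77 mV
ΔE = 106.77 − (94.28) = 12.49 mV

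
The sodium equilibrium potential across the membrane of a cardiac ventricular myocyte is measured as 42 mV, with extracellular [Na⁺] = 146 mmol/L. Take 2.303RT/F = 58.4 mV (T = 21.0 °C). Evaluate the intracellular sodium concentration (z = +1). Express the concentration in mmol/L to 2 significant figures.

Nernst: E = (58.4/1) · log₁₀([out]/[in]), so log₁₀([out]/[in]) = 42.0 × 1 / 58.4 = 0.7192.
[out]/[in] = 10^(0.7192) = 5.238.
[in] = 146 / 5.238 = 27.87 mmol/L.

28 mmol/L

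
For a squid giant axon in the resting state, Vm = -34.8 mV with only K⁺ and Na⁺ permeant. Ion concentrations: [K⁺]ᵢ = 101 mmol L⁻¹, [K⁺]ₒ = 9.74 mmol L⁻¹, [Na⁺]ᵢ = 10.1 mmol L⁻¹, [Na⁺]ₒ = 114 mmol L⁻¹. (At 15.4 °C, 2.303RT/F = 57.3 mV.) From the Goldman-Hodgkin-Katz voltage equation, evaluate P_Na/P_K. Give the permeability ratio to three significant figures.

Let α = P_Na/P_K. GHK: Vm = 57.3·log₁₀[(Kₒ + α·Naₒ)/(Kᵢ + α·Naᵢ)].
10^(Vm/57.3) = 10^(-34.8/57.3) = 0.24698
So 0.24698·(Kᵢ + α·Naᵢ) = Kₒ + α·Naₒ → α = (0.24698·101.0 − 9.74) / (114.0 − 0.24698·10.1)
α = (24.95 − 9.74) / (114.0 − 2.495) = 15.21/111.5 = 0.1364

0.136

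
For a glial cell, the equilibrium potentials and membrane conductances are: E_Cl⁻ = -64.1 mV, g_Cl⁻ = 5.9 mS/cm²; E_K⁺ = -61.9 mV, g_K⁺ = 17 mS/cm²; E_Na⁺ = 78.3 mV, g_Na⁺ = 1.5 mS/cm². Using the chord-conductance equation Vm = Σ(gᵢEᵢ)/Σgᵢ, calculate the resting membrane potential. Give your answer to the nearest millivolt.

-54 mV

Σ gᵢEᵢ = 5.9·(-64.1) + 17·(-61.9) + 1.5·(78.3) = -1313.04
Σ gᵢ = 5.9 + 17 + 1.5 = 24.4
Vm = -1313.04 / 24.4 = -53.81 mV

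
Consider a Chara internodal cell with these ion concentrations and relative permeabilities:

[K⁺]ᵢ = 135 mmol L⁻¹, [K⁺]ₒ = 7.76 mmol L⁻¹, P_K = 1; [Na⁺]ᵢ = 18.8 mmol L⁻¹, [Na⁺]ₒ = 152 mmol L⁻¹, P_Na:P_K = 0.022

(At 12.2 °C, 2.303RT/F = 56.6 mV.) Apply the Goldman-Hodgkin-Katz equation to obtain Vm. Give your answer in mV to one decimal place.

Vm = 56.6 · log₁₀[(Σ P·[cation]ₒ + Σ P·[anion]ᵢ) / (Σ P·[cation]ᵢ + Σ P·[anion]ₒ)]
Numerator = 1×7.76 + 0.022×152 = 11.1
Denominator = 1×135 + 0.022×18.8 = 135.4
Vm = 56.6 · log₁₀(0.082001) = 56.6 × (-1.0862) = -61.48 mV

-61.5 mV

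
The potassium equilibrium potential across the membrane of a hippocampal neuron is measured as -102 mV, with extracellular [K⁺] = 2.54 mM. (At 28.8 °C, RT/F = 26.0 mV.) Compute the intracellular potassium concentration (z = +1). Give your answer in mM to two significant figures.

Nernst: E = (26.0/1) · ln([out]/[in]), so ln([out]/[in]) = -102.0 × 1 / 26.0 = -3.9231.
[out]/[in] = e^(-3.9231) = 0.01978.
[in] = 2.54 / 0.01978 = 128.4 mM.

130 mM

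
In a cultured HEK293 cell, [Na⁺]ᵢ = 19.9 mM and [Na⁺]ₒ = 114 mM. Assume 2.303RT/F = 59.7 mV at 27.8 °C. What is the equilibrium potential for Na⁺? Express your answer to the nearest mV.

45 mV

E = (59.7/z) · log₁₀([Na⁺]_out/[Na⁺]_in) with z = +1.
= (59.7/1) · log₁₀(114/19.9) = 59.70 · log₁₀(5.729)
= 59.70 · (0.7581) = 45.26 mV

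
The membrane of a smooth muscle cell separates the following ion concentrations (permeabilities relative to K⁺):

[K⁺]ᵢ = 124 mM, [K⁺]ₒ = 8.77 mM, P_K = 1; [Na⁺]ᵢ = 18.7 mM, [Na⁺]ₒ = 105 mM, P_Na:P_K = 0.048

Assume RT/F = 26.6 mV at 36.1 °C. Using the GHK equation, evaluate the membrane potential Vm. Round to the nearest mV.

Vm = 26.6 · ln[(Σ P·[cation]ₒ + Σ P·[anion]ᵢ) / (Σ P·[cation]ᵢ + Σ P·[anion]ₒ)]
Numerator = 1×8.77 + 0.048×105 = 13.81
Denominator = 1×124 + 0.048×18.7 = 124.9
Vm = 26.6 · ln(0.11057) = 26.6 × (-2.2021) = -58.58 mV

-59 mV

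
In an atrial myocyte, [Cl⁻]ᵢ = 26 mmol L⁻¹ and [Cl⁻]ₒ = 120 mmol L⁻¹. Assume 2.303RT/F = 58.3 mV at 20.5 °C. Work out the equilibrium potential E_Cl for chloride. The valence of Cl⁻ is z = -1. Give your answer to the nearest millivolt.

E = (58.3/z) · log₁₀([Cl⁻]_out/[Cl⁻]_in) with z = -1.
For an anion, dividing by z = -1 reverses the sign.
= (58.3/-1) · log₁₀(120/26) = -58.30 · log₁₀(4.615)
= -58.30 · (0.6642) = -38.72 mV

-39 mV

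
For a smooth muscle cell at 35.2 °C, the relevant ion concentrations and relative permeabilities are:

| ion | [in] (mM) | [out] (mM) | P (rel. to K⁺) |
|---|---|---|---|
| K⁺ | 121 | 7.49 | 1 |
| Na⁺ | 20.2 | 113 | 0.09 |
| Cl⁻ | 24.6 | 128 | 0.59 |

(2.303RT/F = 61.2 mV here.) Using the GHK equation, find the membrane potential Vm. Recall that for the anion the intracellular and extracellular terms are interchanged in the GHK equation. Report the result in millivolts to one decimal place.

Vm = 61.2 · log₁₀[(Σ P·[cation]ₒ + Σ P·[anion]ᵢ) / (Σ P·[cation]ᵢ + Σ P·[anion]ₒ)]
Numerator = 1×7.49 + 0.09×113 + 0.59×24.6 = 32.17
Denominator = 1×121 + 0.09×20.2 + 0.59×128 = 198.3
Vm = 61.2 · log₁₀(0.16222) = 61.2 × (-0.7899) = -48.34 mV

-48.3 mV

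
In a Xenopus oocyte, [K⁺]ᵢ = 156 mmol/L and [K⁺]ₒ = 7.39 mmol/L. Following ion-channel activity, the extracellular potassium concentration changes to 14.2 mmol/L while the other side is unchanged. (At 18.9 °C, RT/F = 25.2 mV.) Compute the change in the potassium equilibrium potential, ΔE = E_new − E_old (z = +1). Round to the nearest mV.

E_old = (25.2/1)·ln(7.39/156) = -76.85 mV
E_new = (25.2/1)·ln(14.2/156) = -60.39 mV
ΔE = -60.39 − (-76.85) = 16.46 mV

16 mV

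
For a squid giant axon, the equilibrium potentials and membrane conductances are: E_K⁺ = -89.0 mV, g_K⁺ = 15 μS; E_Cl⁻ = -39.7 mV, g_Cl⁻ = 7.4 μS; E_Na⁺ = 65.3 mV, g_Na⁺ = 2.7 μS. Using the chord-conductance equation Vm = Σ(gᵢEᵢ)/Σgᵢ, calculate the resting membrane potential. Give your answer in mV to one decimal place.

-57.9 mV

Σ gᵢEᵢ = 15·(-89.0) + 7.4·(-39.7) + 2.7·(65.3) = -1452.47
Σ gᵢ = 15 + 7.4 + 2.7 = 25.1
Vm = -1452.47 / 25.1 = -57.87 mV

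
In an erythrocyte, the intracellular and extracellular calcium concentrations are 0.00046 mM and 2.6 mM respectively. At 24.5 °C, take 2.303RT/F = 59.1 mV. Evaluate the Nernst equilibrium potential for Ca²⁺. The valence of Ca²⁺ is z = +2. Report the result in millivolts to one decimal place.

110.9 mV

E = (59.1/z) · log₁₀([Ca²⁺]_out/[Ca²⁺]_in) with z = +2.
= (59.1/2) · log₁₀(2.6/0.00046) = 29.55 · log₁₀(5652)
= 29.55 · (3.7522) = 110.88 mV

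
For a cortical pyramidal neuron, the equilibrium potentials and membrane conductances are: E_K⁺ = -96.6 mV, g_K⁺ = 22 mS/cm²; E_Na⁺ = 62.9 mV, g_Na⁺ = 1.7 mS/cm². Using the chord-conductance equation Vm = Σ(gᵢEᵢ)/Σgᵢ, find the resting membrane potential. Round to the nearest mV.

-85 mV

Σ gᵢEᵢ = 22·(-96.6) + 1.7·(62.9) = -2018.27
Σ gᵢ = 22 + 1.7 = 23.7
Vm = -2018.27 / 23.7 = -85.16 mV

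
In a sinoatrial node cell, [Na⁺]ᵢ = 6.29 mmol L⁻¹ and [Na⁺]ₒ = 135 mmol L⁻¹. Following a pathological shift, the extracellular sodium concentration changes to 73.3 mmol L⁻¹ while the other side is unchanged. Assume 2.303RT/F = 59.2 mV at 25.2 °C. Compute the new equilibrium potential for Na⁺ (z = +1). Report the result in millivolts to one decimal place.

63.1 mV

After the shift: [Na⁺]_out = 73.3, [Na⁺]_in = 6.29 mmol L⁻¹.
E_new = (59.2/1)·log₁₀(73.3/6.29) = 59.20 · (1.0665) = 63.13 mV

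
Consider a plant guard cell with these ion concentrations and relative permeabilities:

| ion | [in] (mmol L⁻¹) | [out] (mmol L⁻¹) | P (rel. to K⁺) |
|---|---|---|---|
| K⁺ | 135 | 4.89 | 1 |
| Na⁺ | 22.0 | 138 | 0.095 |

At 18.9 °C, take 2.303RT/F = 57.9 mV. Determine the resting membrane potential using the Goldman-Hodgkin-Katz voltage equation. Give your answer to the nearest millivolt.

-51 mV

Vm = 57.9 · log₁₀[(Σ P·[cation]ₒ + Σ P·[anion]ᵢ) / (Σ P·[cation]ᵢ + Σ P·[anion]ₒ)]
Numerator = 1×4.89 + 0.095×138 = 18
Denominator = 1×135 + 0.095×22.0 = 137.1
Vm = 57.9 · log₁₀(0.1313) = 57.9 × (-0.8817) = -51.05 mV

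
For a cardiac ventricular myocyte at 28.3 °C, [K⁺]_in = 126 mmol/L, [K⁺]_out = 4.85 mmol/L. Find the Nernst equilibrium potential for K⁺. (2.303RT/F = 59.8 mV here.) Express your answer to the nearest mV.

E = (59.8/z) · log₁₀([K⁺]_out/[K⁺]_in) with z = +1.
= (59.8/1) · log₁₀(4.85/126) = 59.80 · log₁₀(0.03849)
= 59.80 · (-1.4146) = -84.59 mV

-85 mV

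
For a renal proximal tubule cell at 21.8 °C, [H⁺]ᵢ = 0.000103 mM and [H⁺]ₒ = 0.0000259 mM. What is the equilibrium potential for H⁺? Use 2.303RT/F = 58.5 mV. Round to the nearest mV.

E = (58.5/z) · log₁₀([H⁺]_out/[H⁺]_in) with z = +1.
= (58.5/1) · log₁₀(0.0000259/0.000103) = 58.50 · log₁₀(0.2515)
= 58.50 · (-0.5995) = -35.07 mV

-35 mV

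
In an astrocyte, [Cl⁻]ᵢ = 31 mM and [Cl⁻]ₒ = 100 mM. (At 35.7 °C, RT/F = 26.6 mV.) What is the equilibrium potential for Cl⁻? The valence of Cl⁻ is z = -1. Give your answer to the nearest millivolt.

E = (26.6/z) · ln([Cl⁻]_out/[Cl⁻]_in) with z = -1.
For an anion, dividing by z = -1 reverses the sign.
= (26.6/-1) · ln(100/31) = -26.60 · ln(3.226)
= -26.60 · (1.1712) = -31.15 mV

-31 mV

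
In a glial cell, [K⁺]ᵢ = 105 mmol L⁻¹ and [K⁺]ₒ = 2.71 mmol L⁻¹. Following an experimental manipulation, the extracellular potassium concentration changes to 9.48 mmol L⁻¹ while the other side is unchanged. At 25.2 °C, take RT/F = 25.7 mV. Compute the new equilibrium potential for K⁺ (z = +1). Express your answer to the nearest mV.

-62 mV

After the shift: [K⁺]_out = 9.48, [K⁺]_in = 105 mmol L⁻¹.
E_new = (25.7/1)·ln(9.48/105) = 25.70 · (-2.4048) = -61.80 mV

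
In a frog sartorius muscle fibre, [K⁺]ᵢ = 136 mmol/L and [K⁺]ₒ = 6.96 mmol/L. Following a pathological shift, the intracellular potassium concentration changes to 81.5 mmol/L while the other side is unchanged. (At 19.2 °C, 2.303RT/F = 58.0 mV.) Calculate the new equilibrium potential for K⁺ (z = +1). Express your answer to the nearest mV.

-62 mV

After the shift: [K⁺]_out = 6.96, [K⁺]_in = 81.5 mmol/L.
E_new = (58.0/1)·log₁₀(6.96/81.5) = 58.00 · (-1.0685) = -61.98 mV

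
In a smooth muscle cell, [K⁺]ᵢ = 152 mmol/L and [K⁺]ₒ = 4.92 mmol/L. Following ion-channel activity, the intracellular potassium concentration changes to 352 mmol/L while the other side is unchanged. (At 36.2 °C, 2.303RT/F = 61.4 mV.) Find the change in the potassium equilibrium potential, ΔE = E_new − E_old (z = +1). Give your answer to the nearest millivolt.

-22 mV

E_old = (61.4/1)·log₁₀(4.92/152) = -91.48 mV
E_new = (61.4/1)·log₁₀(4.92/352) = -113.87 mV
ΔE = -113.87 − (-91.48) = -22.39 mV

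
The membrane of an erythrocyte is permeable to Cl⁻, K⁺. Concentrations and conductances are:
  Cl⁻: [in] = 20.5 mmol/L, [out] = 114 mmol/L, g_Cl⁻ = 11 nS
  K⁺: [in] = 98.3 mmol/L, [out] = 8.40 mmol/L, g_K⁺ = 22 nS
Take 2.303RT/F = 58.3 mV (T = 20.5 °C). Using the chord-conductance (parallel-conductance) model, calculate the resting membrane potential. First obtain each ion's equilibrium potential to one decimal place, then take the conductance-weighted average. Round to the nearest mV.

-56 mV

E_Cl⁻ = (58.3/-1)·log₁₀(114/20.5) = -43.4 mV
E_K⁺ = (58.3/1)·log₁₀(8.40/98.3) = -62.3 mV
Vm = (Σ gᵢEᵢ)/(Σ gᵢ) = (11·-43.4 + 22·-62.3) / (11 + 22)
= -1848.00 / 33 = -56.00 mV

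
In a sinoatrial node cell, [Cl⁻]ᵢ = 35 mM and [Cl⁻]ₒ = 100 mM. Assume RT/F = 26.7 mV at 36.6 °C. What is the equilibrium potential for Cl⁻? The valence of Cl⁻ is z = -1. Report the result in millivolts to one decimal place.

-28.0 mV

E = (26.7/z) · ln([Cl⁻]_out/[Cl⁻]_in) with z = -1.
For an anion, dividing by z = -1 reverses the sign.
= (26.7/-1) · ln(100/35) = -26.70 · ln(2.857)
= -26.70 · (1.0498) = -28.03 mV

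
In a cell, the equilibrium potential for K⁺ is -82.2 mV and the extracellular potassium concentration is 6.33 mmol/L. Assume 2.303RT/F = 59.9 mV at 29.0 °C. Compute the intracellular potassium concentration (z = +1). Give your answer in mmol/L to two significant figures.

Nernst: E = (59.9/1) · log₁₀([out]/[in]), so log₁₀([out]/[in]) = -82.2 × 1 / 59.9 = -1.3723.
[out]/[in] = 10^(-1.3723) = 0.04243.
[in] = 6.33 / 0.04243 = 149.2 mmol/L.

150 mmol/L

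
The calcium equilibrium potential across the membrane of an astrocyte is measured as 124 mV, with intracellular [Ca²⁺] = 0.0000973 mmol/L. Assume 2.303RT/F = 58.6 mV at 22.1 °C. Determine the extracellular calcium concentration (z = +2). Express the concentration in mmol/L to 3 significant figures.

1.66 mmol/L

Nernst: E = (58.6/2) · log₁₀([out]/[in]), so log₁₀([out]/[in]) = 124.0 × 2 / 58.6 = 4.2321.
[out]/[in] = 10^(4.2321) = 1.706e+04.
[out] = 1.706e+04 × 0.0000973 = 1.66 mmol/L.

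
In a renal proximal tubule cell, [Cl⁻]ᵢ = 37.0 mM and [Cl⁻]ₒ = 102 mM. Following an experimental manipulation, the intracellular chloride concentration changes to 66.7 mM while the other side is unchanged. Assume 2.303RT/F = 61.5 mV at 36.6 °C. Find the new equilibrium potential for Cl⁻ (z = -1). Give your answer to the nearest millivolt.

-11 mV

After the shift: [Cl⁻]_out = 102, [Cl⁻]_in = 66.7 mM.
E_new = (61.5/-1)·log₁₀(102/66.7) = -61.50 · (0.1845) = -11.35 mV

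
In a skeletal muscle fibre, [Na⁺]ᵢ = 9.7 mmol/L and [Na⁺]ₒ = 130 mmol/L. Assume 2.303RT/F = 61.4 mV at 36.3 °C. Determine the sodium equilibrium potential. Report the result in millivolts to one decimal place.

69.2 mV

E = (61.4/z) · log₁₀([Na⁺]_out/[Na⁺]_in) with z = +1.
= (61.4/1) · log₁₀(130/9.7) = 61.40 · log₁₀(13.4)
= 61.40 · (1.1272) = 69.21 mV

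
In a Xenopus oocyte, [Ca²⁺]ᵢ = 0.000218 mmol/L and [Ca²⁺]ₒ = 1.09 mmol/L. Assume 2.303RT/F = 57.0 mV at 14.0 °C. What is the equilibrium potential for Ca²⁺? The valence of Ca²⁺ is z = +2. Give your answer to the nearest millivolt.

E = (57.0/z) · log₁₀([Ca²⁺]_out/[Ca²⁺]_in) with z = +2.
= (57.0/2) · log₁₀(1.09/0.000218) = 28.50 · log₁₀(5000)
= 28.50 · (3.6990) = 105.42 mV

105 mV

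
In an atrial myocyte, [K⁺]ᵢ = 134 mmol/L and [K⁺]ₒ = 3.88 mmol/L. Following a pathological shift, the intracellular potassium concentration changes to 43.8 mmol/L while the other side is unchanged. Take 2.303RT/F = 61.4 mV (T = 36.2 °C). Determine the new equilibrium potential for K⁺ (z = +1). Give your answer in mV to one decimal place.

-64.6 mV

After the shift: [K⁺]_out = 3.88, [K⁺]_in = 43.8 mmol/L.
E_new = (61.4/1)·log₁₀(3.88/43.8) = 61.40 · (-1.0526) = -64.63 mV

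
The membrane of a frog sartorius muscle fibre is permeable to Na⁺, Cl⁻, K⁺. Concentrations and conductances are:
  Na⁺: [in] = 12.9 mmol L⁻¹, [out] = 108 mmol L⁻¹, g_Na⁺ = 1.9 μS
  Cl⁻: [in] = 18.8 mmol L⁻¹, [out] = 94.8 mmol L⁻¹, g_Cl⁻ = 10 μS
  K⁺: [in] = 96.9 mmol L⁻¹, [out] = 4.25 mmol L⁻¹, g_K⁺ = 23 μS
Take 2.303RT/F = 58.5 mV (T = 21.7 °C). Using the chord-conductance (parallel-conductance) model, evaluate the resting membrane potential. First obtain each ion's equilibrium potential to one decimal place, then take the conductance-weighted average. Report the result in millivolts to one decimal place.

-61.2 mV

E_Na⁺ = (58.5/1)·log₁₀(108/12.9) = 54.0 mV
E_Cl⁻ = (58.5/-1)·log₁₀(94.8/18.8) = -41.1 mV
E_K⁺ = (58.5/1)·log₁₀(4.25/96.9) = -79.4 mV
Vm = (Σ gᵢEᵢ)/(Σ gᵢ) = (1.9·54.0 + 10·-41.1 + 23·-79.4) / (1.9 + 10 + 23)
= -2134.60 / 34.9 = -61.16 mV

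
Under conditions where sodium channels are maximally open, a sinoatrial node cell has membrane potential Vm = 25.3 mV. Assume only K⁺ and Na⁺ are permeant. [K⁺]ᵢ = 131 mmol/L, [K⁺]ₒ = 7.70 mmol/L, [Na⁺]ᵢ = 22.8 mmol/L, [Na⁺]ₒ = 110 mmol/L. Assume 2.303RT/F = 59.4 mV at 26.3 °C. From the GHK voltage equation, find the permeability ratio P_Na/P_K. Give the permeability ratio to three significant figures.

Let α = P_Na/P_K. GHK: Vm = 59.4·log₁₀[(Kₒ + α·Naₒ)/(Kᵢ + α·Naᵢ)].
10^(Vm/59.4) = 10^(25.3/59.4) = 2.6664
So 2.6664·(Kᵢ + α·Naᵢ) = Kₒ + α·Naₒ → α = (2.6664·131.0 − 7.7) / (110.0 − 2.6664·22.8)
α = (349.3 − 7.7) / (110.0 − 60.79) = 341.6/49.21 = 6.942

6.94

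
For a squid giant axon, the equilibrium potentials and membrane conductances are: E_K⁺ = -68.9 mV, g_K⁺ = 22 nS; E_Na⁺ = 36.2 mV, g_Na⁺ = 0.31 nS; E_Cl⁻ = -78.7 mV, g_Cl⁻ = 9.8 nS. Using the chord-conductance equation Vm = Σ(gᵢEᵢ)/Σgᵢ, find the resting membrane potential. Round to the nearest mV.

Σ gᵢEᵢ = 22·(-68.9) + 0.31·(36.2) + 9.8·(-78.7) = -2275.84
Σ gᵢ = 22 + 0.31 + 9.8 = 32.11
Vm = -2275.84 / 32.11 = -70.88 mV

-71 mV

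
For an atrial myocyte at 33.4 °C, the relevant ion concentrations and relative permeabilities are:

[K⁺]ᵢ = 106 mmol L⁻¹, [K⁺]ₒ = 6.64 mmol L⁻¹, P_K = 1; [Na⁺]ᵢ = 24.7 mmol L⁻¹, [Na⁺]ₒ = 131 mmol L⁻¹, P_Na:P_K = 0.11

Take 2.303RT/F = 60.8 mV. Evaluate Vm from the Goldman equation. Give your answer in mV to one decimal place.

Vm = 60.8 · log₁₀[(Σ P·[cation]ₒ + Σ P·[anion]ᵢ) / (Σ P·[cation]ᵢ + Σ P·[anion]ₒ)]
Numerator = 1×6.64 + 0.11×131 = 21.05
Denominator = 1×106 + 0.11×24.7 = 108.7
Vm = 60.8 · log₁₀(0.19362) = 60.8 × (-0.7130) = -43.35 mV

-43.4 mV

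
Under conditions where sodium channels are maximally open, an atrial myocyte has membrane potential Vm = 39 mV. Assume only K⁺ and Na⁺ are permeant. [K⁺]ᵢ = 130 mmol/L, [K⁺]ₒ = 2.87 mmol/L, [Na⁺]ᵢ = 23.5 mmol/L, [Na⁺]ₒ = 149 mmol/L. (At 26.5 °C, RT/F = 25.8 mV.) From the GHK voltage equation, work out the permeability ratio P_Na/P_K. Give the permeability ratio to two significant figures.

14

Let α = P_Na/P_K. GHK: Vm = 25.8·ln[(Kₒ + α·Naₒ)/(Kᵢ + α·Naᵢ)].
e^(Vm/25.8) = e^(39.0/25.8) = 4.5341
So 4.5341·(Kᵢ + α·Naᵢ) = Kₒ + α·Naₒ → α = (4.5341·130.0 − 2.87) / (149.0 − 4.5341·23.5)
α = (589.4 − 2.87) / (149.0 − 106.6) = 586.6/42.45 = 13.82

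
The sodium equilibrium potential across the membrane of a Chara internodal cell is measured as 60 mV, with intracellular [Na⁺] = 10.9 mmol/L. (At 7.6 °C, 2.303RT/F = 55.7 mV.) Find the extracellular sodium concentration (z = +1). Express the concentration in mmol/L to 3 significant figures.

Nernst: E = (55.7/1) · log₁₀([out]/[in]), so log₁₀([out]/[in]) = 60.0 × 1 / 55.7 = 1.0772.
[out]/[in] = 10^(1.0772) = 11.95.
[out] = 11.95 × 10.9 = 130.2 mmol/L.

130 mmol/L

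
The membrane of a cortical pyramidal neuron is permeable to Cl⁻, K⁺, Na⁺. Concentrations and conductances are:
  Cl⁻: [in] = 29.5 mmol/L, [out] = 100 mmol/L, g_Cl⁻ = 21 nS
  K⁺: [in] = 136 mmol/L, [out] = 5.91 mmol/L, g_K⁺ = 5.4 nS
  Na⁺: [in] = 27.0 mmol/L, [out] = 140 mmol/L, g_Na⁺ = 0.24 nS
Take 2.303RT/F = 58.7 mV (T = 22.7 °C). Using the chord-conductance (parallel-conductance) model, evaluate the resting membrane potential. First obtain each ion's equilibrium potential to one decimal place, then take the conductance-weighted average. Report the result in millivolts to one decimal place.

-40.3 mV

E_Cl⁻ = (58.7/-1)·log₁₀(100/29.5) = -31.1 mV
E_K⁺ = (58.7/1)·log₁₀(5.91/136) = -79.9 mV
E_Na⁺ = (58.7/1)·log₁₀(140/27.0) = 42.0 mV
Vm = (Σ gᵢEᵢ)/(Σ gᵢ) = (21·-31.1 + 5.4·-79.9 + 0.24·42.0) / (21 + 5.4 + 0.24)
= -1074.48 / 26.64 = -40.33 mV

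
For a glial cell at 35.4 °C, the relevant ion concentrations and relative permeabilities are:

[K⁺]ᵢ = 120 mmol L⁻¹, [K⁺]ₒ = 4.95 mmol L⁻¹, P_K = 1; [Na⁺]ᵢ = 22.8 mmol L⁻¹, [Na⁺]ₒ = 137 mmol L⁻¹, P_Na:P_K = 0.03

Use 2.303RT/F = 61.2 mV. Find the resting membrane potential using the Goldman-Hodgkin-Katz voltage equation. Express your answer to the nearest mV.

-69 mV

Vm = 61.2 · log₁₀[(Σ P·[cation]ₒ + Σ P·[anion]ᵢ) / (Σ P·[cation]ᵢ + Σ P·[anion]ₒ)]
Numerator = 1×4.95 + 0.03×137 = 9.06
Denominator = 1×120 + 0.03×22.8 = 120.7
Vm = 61.2 · log₁₀(0.075072) = 61.2 × (-1.1245) = -68.82 mV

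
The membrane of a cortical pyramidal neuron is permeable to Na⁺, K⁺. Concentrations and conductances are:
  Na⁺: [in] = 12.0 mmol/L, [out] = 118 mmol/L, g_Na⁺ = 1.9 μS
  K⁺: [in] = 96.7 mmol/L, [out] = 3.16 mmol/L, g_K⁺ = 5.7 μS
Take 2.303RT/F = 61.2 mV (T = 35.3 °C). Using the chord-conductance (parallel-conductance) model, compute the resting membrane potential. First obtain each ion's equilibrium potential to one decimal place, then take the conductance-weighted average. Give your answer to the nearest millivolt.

E_Na⁺ = (61.2/1)·log₁₀(118/12.0) = 60.8 mV
E_K⁺ = (61.2/1)·log₁₀(3.16/96.7) = -90.9 mV
Vm = (Σ gᵢEᵢ)/(Σ gᵢ) = (1.9·60.8 + 5.7·-90.9) / (1.9 + 5.7)
= -402.61 / 7.6 = -52.98 mV

-53 mV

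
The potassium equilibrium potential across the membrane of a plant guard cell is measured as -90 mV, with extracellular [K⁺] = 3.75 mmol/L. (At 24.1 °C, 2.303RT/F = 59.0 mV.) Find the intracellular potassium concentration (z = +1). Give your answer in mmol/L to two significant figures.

Nernst: E = (59.0/1) · log₁₀([out]/[in]), so log₁₀([out]/[in]) = -90.0 × 1 / 59.0 = -1.5254.
[out]/[in] = 10^(-1.5254) = 0.02982.
[in] = 3.75 / 0.02982 = 125.7 mmol/L.

130 mmol/L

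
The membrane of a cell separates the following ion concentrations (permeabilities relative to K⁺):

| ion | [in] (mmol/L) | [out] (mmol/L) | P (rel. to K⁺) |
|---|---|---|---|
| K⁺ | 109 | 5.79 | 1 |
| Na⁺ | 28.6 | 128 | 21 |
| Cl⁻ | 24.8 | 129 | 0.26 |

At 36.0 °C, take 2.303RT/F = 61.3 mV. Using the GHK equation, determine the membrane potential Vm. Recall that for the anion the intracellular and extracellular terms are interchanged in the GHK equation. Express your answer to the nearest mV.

34 mV

Vm = 61.3 · log₁₀[(Σ P·[cation]ₒ + Σ P·[anion]ᵢ) / (Σ P·[cation]ᵢ + Σ P·[anion]ₒ)]
Numerator = 1×5.79 + 21×128 + 0.26×24.8 = 2700
Denominator = 1×109 + 21×28.6 + 0.26×129 = 743.1
Vm = 61.3 · log₁₀(3.6336) = 61.3 × (0.5603) = 34.35 mV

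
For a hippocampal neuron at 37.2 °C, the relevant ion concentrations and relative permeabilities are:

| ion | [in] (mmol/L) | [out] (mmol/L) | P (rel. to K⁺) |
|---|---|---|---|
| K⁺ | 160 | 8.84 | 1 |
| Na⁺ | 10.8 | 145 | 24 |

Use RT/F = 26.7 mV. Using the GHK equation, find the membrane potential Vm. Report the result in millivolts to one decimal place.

Vm = 26.7 · ln[(Σ P·[cation]ₒ + Σ P·[anion]ᵢ) / (Σ P·[cation]ᵢ + Σ P·[anion]ₒ)]
Numerator = 1×8.84 + 24×145 = 3489
Denominator = 1×160 + 24×10.8 = 419.2
Vm = 26.7 · ln(8.3226) = 26.7 × (2.1190) = 56.58 mV

56.6 mV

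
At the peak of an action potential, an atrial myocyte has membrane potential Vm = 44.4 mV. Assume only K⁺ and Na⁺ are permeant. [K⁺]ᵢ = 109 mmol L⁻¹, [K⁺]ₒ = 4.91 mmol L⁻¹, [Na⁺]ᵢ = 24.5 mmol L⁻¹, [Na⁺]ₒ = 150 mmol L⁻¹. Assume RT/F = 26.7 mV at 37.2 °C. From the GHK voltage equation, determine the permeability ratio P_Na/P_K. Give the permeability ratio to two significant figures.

Let α = P_Na/P_K. GHK: Vm = 26.7·ln[(Kₒ + α·Naₒ)/(Kᵢ + α·Naᵢ)].
e^(Vm/26.7) = e^(44.4/26.7) = 5.2747
So 5.2747·(Kᵢ + α·Naᵢ) = Kₒ + α·Naₒ → α = (5.2747·109.0 − 4.91) / (150.0 − 5.2747·24.5)
α = (574.9 − 4.91) / (150.0 − 129.2) = 570/20.77 = 27.45

27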